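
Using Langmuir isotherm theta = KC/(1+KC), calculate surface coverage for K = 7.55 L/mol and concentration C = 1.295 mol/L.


Langmuir isotherm: theta = K*C / (1 + K*C)
K*C = 7.55 * 1.295 = 9.77725
theta = 9.77725 / (1 + 9.77725) = 9.77725 / 10.77725
theta = 0.9072

0.9072


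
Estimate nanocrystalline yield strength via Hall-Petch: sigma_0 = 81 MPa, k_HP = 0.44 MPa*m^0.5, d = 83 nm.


d = 83 nm = 8.3e-08 m
sqrt(d) = 0.0002880972
Hall-Petch contribution = k / sqrt(d) = 0.44 / 0.0002880972 = 1527.3 MPa
sigma = sigma_0 + k/sqrt(d) = 81 + 1527.3 = 1608.3 MPa

1608.3


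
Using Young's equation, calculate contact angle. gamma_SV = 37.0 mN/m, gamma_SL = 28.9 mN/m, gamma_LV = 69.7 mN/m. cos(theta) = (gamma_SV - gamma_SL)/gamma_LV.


cos(theta) = (gamma_SV - gamma_SL) / gamma_LV
cos(theta) = (37.0 - 28.9) / 69.7
cos(theta) = 0.116212
theta = arccos(0.116212) = 83.33 degrees

83.33


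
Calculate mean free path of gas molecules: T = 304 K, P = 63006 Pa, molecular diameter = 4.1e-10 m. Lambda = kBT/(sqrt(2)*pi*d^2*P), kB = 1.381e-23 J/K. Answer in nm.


Mean free path: lambda = kB*T / (sqrt(2) * pi * d^2 * P)
lambda = 1.381e-23 * 304 / (sqrt(2) * pi * (4.1e-10)^2 * 63006)
lambda = 8.92181e-08 m
lambda = 89.22 nm

89.22


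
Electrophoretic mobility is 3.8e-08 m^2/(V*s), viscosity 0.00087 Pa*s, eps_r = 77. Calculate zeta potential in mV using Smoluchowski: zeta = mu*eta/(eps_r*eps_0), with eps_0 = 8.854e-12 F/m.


Smoluchowski equation: zeta = mu * eta / (eps_r * eps_0)
zeta = 3.8e-08 * 0.00087 / (77 * 8.854e-12)
zeta = 0.048492 V = 48.49 mV

48.49


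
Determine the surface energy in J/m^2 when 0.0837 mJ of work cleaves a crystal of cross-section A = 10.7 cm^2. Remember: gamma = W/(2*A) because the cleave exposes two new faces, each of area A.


Convert: A = 10.7 cm^2 = 0.00107 m^2, W = 0.0837 mJ = 8.37e-05 J
Cleaving exposes two faces of area A, so total new surface = 2*A and gamma = W / (2*A)
gamma = 8.37e-05 / (2 * 0.00107)
gamma = 0.039 J/m^2

0.039


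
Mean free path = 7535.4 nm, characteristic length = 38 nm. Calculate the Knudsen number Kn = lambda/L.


Knudsen number Kn = lambda / L
Kn = 7535.4 / 38
Kn = 198.3

198.3


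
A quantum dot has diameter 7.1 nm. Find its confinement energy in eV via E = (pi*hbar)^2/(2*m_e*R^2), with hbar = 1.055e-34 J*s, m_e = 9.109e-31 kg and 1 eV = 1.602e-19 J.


Radius R = 7.1/2 = 3.55 nm = 3.55e-09 m
E = (pi * 1.055e-34)^2 / (2 * 9.109e-31 * (3.55e-09)^2)
E(J) = 4.78462e-21
E = E(J) / 1.602e-19 = 0.0299 eV

0.0299


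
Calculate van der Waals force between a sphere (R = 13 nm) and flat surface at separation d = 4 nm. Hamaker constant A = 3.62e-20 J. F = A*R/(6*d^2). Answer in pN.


Convert to SI: R = 13 nm = 1.3e-08 m, d = 4 nm = 4e-09 m
F = A * R / (6 * d^2)
F = 3.62e-20 * 1.3e-08 / (6 * (4e-09)^2)
F = 4.90208e-12 N = 4.902 pN

4.902


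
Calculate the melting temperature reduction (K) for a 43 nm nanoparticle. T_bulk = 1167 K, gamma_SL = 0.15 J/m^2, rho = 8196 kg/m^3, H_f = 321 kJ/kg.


Radius R = 43/2 = 21.5 nm = 2.15e-08 m
Convert H_f = 321 kJ/kg = 321000 J/kg
dT = 2 * gamma_SL * T_bulk / (rho * H_f * R)
dT = 2 * 0.15 * 1167 / (8196 * 321000 * 2.15e-08)
dT = 6.2 K

6.2


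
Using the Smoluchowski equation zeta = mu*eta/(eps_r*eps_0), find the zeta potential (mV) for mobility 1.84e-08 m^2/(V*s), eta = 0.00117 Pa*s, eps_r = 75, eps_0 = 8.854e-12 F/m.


Smoluchowski equation: zeta = mu * eta / (eps_r * eps_0)
zeta = 1.84e-08 * 0.00117 / (75 * 8.854e-12)
zeta = 0.032419 V = 32.42 mV

32.42


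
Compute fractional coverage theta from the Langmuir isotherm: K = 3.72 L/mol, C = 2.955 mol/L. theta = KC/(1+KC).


Langmuir isotherm: theta = K*C / (1 + K*C)
K*C = 3.72 * 2.955 = 10.9926
theta = 10.9926 / (1 + 10.9926) = 10.9926 / 11.9926
theta = 0.9166

0.9166


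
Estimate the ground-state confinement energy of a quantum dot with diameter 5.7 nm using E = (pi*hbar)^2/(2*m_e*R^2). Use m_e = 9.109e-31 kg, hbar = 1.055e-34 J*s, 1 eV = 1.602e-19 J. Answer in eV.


Radius R = 5.7/2 = 2.85 nm = 2.85e-09 m
E = (pi * 1.055e-34)^2 / (2 * 9.109e-31 * (2.85e-09)^2)
E(J) = 7.42359e-21
E = E(J) / 1.602e-19 = 0.0463 eV

0.0463


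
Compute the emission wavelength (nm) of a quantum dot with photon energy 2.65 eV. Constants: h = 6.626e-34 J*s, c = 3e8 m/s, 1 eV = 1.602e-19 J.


Convert energy: E = 2.65 eV = 2.65 * 1.602e-19 = 4.2453e-19 J
lambda = h*c / E = 6.626e-34 * 3e8 / 4.2453e-19
lambda = 4.68235e-07 m = 468.2 nm

468.2


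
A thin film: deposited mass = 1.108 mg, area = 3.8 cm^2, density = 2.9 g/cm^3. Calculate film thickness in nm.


Convert: m = 1.108 mg = 1.1080e-06 kg, A = 3.8 cm^2 = 3.8000e-04 m^2, rho = 2.9 g/cm^3 = 2900 kg/m^3
t = m / (A * rho)
t = 1.1080e-06 / (3.8000e-04 * 2900)
t = 1.0054e-06 m = 1005.4 nm

1005.4


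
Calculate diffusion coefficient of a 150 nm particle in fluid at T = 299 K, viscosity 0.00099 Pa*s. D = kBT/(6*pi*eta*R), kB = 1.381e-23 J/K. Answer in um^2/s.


Radius R = 150/2 = 75 nm = 7.5e-08 m
D = kB*T / (6*pi*eta*R)
D = 1.381e-23 * 299 / (6 * pi * 0.00099 * 7.5e-08)
D = 2.95031e-12 m^2/s = 2.95 um^2/s

2.95


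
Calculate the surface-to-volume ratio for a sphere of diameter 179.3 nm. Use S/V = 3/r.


Radius r = 179.3/2 = 89.65 nm
S/V = 3 / r = 3 / 89.65
S/V = 0.0335 nm^-1

0.0335


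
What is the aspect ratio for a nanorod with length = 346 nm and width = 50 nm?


Aspect ratio AR = length / diameter
AR = 346 / 50
AR = 6.92

6.92


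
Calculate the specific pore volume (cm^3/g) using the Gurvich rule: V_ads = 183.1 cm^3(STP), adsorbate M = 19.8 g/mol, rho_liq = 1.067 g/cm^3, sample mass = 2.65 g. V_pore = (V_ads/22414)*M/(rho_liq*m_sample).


Moles adsorbed n = V_ads / 22414 = 183.1 / 22414 = 8.169002e-03 mol
Liquid volume V_liq = n * M / rho_liq = 8.169002e-03 * 19.8 / 1.067 = 0.15159 cm^3
Specific pore volume V_pore = V_liq / m_sample = 0.15159 / 2.65
V_pore = 0.0572 cm^3/g

0.0572


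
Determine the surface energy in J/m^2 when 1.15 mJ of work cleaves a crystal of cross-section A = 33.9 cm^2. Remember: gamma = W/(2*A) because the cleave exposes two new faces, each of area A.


Convert: A = 33.9 cm^2 = 0.00339 m^2, W = 1.15 mJ = 0.00115 J
Cleaving exposes two faces of area A, so total new surface = 2*A and gamma = W / (2*A)
gamma = 0.00115 / (2 * 0.00339)
gamma = 0.17 J/m^2

0.17


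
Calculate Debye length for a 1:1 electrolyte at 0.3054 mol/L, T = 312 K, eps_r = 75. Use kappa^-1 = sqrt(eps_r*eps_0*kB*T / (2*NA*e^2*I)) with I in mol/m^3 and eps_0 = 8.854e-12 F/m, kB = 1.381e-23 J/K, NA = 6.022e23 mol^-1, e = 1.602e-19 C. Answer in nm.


Ionic strength I = 0.3054 * 1^2 * 1000 = 305.4 mol/m^3
kappa^-1 = sqrt(75 * 8.854e-12 * 1.381e-23 * 312 / (2 * 6.022e23 * (1.602e-19)^2 * 305.4))
kappa^-1 = 0.551 nm

0.551


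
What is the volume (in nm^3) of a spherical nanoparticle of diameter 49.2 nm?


Radius r = 49.2/2 = 24.6 nm
Volume V = (4/3) * pi * r^3
V = (4/3) * pi * (24.6)^3
V = 62358.25 nm^3

62358.25


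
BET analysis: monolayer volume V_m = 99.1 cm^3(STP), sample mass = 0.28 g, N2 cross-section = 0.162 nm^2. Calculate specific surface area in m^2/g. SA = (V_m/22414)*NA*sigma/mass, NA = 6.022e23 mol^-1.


Number of moles in monolayer = V_m / 22414 = 99.1 / 22414 = 0.00442134
Number of molecules = moles * NA = 0.00442134 * 6.022e23
SA = molecules * sigma / mass
SA = (99.1 / 22414) * 6.022e23 * 0.162e-18 / 0.28
SA = 1540.5 m^2/g

1540.5


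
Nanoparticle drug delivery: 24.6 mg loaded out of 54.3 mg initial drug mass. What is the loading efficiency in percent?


Drug loading efficiency = (drug loaded / drug initial) * 100
DLE = 24.6 / 54.3 * 100
DLE = 0.453 * 100
DLE = 45.3%

45.3


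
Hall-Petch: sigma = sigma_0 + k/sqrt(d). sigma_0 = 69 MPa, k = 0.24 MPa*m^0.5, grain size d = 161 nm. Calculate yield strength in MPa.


d = 161 nm = 1.61e-07 m
sqrt(d) = 0.0004012481
Hall-Petch contribution = k / sqrt(d) = 0.24 / 0.0004012481 = 598.1 MPa
sigma = sigma_0 + k/sqrt(d) = 69 + 598.1 = 667.1 MPa

667.1


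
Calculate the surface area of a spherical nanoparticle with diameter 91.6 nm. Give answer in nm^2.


Radius r = 91.6/2 = 45.8 nm
Surface area SA = 4 * pi * r^2
SA = 4 * pi * (45.8)^2
SA = 26359.72 nm^2

26359.72


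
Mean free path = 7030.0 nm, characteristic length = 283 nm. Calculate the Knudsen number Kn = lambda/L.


Knudsen number Kn = lambda / L
Kn = 7030.0 / 283
Kn = 24.841

24.841


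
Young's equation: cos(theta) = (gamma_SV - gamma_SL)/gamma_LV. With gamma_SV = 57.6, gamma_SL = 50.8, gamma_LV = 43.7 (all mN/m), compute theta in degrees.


cos(theta) = (gamma_SV - gamma_SL) / gamma_LV
cos(theta) = (57.6 - 50.8) / 43.7
cos(theta) = 0.155606
theta = arccos(0.155606) = 81.05 degrees

81.05


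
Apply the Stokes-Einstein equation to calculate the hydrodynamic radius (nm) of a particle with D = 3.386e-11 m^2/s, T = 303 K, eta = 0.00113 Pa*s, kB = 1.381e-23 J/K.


Stokes-Einstein: R = kB*T / (6*pi*eta*D)
R = 1.381e-23 * 303 / (6 * pi * 0.00113 * 3.386e-11)
R = 5.80189e-09 m = 5.8 nm

5.8


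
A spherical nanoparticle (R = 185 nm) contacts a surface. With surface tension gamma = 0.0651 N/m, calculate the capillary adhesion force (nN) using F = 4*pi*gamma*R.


Convert radius: R = 185 nm = 1.85e-07 m
F = 4 * pi * gamma * R
F = 4 * pi * 0.0651 * 1.85e-07
F = 1.51343e-07 N = 151.3431 nN

151.3431


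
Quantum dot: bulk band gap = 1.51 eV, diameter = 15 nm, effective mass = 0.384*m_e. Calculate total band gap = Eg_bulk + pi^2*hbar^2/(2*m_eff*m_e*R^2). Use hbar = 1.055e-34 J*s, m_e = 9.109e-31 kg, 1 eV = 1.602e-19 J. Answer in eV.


Radius R = 15/2 nm = 7.5e-09 m
Confinement energy dE = pi^2 * hbar^2 / (2 * m_eff * m_e * R^2)
dE = pi^2 * (1.055e-34)^2 / (2 * 0.384 * 9.109e-31 * (7.5e-09)^2) J, divided by 1.602e-19 J/eV
dE = 0.0174 eV
Total band gap = E_g(bulk) + dE = 1.51 + 0.0174 = 1.5274 eV

1.5274


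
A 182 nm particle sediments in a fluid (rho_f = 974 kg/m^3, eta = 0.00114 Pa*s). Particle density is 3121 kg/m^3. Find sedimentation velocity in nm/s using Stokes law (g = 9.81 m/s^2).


Radius R = 182/2 nm = 9.1e-08 m
Density difference = 3121 - 974 = 2147 kg/m^3
v = 2 * R^2 * (rho_p - rho_f) * g / (9 * eta)
v = 2 * (9.1e-08)^2 * 2147 * 9.81 / (9 * 0.00114)
v = 3.3999e-08 m/s = 33.999 nm/s

33.999


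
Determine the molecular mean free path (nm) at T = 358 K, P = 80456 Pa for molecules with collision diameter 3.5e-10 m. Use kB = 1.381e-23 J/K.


Mean free path: lambda = kB*T / (sqrt(2) * pi * d^2 * P)
lambda = 1.381e-23 * 358 / (sqrt(2) * pi * (3.5e-10)^2 * 80456)
lambda = 1.12906e-07 m
lambda = 112.91 nm

112.91


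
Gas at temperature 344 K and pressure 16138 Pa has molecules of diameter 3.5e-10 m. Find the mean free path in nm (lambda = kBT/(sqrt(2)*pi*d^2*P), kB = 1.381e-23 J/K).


Mean free path: lambda = kB*T / (sqrt(2) * pi * d^2 * P)
lambda = 1.381e-23 * 344 / (sqrt(2) * pi * (3.5e-10)^2 * 16138)
lambda = 5.40881e-07 m
lambda = 540.88 nm

540.88


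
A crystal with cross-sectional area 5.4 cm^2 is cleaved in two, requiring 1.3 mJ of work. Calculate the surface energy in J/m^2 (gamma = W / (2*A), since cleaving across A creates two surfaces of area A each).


Convert: A = 5.4 cm^2 = 0.00054 m^2, W = 1.3 mJ = 0.0013 J
Cleaving exposes two faces of area A, so total new surface = 2*A and gamma = W / (2*A)
gamma = 0.0013 / (2 * 0.00054)
gamma = 1.204 J/m^2

1.204


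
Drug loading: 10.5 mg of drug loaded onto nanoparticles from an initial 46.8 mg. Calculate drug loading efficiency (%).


Drug loading efficiency = (drug loaded / drug initial) * 100
DLE = 10.5 / 46.8 * 100
DLE = 0.2244 * 100
DLE = 22.44%

22.44


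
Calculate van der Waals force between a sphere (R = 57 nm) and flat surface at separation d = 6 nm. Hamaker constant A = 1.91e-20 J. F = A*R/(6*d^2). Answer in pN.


Convert to SI: R = 57 nm = 5.7e-08 m, d = 6 nm = 6e-09 m
F = A * R / (6 * d^2)
F = 1.91e-20 * 5.7e-08 / (6 * (6e-09)^2)
F = 5.04028e-12 N = 5.04 pN

5.04


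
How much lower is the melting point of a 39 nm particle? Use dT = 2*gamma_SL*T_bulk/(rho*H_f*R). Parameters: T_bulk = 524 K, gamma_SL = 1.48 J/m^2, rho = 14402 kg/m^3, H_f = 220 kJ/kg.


Radius R = 39/2 = 19.5 nm = 1.95e-08 m
Convert H_f = 220 kJ/kg = 220000 J/kg
dT = 2 * gamma_SL * T_bulk / (rho * H_f * R)
dT = 2 * 1.48 * 524 / (14402 * 220000 * 1.95e-08)
dT = 25.1 K

25.1


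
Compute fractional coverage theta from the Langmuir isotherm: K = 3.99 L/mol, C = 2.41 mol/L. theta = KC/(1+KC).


Langmuir isotherm: theta = K*C / (1 + K*C)
K*C = 3.99 * 2.41 = 9.6159
theta = 9.6159 / (1 + 9.6159) = 9.6159 / 10.6159
theta = 0.9058

0.9058


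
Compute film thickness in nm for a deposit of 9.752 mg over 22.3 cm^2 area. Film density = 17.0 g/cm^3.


Convert: m = 9.752 mg = 9.7520e-06 kg, A = 22.3 cm^2 = 2.2300e-03 m^2, rho = 17.0 g/cm^3 = 17000 kg/m^3
t = m / (A * rho)
t = 9.7520e-06 / (2.2300e-03 * 17000)
t = 2.5724e-07 m = 257.2 nm

257.2


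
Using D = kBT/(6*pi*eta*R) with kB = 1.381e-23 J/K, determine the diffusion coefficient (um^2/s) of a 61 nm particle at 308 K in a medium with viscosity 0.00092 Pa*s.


Radius R = 61/2 = 30.5 nm = 3.05e-08 m
D = kB*T / (6*pi*eta*R)
D = 1.381e-23 * 308 / (6 * pi * 0.00092 * 3.05e-08)
D = 8.04184e-12 m^2/s = 8.042 um^2/s

8.042


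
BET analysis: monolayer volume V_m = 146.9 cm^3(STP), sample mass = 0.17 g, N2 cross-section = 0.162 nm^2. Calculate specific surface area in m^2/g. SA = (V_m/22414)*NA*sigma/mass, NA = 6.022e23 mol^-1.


Number of moles in monolayer = V_m / 22414 = 146.9 / 22414 = 0.00655394
Number of molecules = moles * NA = 0.00655394 * 6.022e23
SA = molecules * sigma / mass
SA = (146.9 / 22414) * 6.022e23 * 0.162e-18 / 0.17
SA = 3761.1 m^2/g

3761.1


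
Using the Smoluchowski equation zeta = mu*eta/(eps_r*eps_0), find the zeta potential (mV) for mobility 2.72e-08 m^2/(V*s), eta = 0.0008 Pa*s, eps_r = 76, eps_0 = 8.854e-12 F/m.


Smoluchowski equation: zeta = mu * eta / (eps_r * eps_0)
zeta = 2.72e-08 * 0.0008 / (76 * 8.854e-12)
zeta = 0.032337 V = 32.34 mV

32.34


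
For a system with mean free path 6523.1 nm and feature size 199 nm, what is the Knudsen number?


Knudsen number Kn = lambda / L
Kn = 6523.1 / 199
Kn = 32.7794

32.7794


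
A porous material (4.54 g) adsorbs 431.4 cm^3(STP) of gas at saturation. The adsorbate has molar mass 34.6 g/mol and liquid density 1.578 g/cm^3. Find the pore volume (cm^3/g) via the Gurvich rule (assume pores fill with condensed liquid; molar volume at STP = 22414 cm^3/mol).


Moles adsorbed n = V_ads / 22414 = 431.4 / 22414 = 1.924690e-02 mol
Liquid volume V_liq = n * M / rho_liq = 1.924690e-02 * 34.6 / 1.578 = 0.42202 cm^3
Specific pore volume V_pore = V_liq / m_sample = 0.42202 / 4.54
V_pore = 0.093 cm^3/g

0.093


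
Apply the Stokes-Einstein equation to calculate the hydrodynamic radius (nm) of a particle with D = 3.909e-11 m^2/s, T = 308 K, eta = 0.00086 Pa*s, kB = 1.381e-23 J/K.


Stokes-Einstein: R = kB*T / (6*pi*eta*D)
R = 1.381e-23 * 308 / (6 * pi * 0.00086 * 3.909e-11)
R = 6.71242e-09 m = 6.71 nm

6.71


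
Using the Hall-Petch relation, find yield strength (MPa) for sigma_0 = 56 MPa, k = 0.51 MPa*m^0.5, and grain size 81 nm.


d = 81 nm = 8.1e-08 m
sqrt(d) = 0.000284605
Hall-Petch contribution = k / sqrt(d) = 0.51 / 0.000284605 = 1792.0 MPa
sigma = sigma_0 + k/sqrt(d) = 56 + 1792.0 = 1848.0 MPa

1848.0


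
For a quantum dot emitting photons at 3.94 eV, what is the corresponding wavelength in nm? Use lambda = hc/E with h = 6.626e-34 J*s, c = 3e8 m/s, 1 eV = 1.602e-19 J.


Convert energy: E = 3.94 eV = 3.94 * 1.602e-19 = 6.31188e-19 J
lambda = h*c / E = 6.626e-34 * 3e8 / 6.31188e-19
lambda = 3.1493e-07 m = 314.9 nm

314.9


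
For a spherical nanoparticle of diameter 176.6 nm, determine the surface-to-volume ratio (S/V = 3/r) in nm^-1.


Radius r = 176.6/2 = 88.3 nm
S/V = 3 / r = 3 / 88.3
S/V = 0.034 nm^-1

0.034


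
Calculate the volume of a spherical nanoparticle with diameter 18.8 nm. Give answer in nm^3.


Radius r = 18.8/2 = 9.4 nm
Volume V = (4/3) * pi * r^3
V = (4/3) * pi * (9.4)^3
V = 3479.14 nm^3

3479.14


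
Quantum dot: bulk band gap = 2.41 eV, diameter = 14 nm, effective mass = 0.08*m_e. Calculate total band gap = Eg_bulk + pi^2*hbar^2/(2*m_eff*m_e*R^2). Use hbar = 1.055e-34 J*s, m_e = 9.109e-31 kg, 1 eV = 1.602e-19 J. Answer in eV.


Radius R = 14/2 nm = 7e-09 m
Confinement energy dE = pi^2 * hbar^2 / (2 * m_eff * m_e * R^2)
dE = pi^2 * (1.055e-34)^2 / (2 * 0.08 * 9.109e-31 * (7e-09)^2) J, divided by 1.602e-19 J/eV
dE = 0.096 eV
Total band gap = E_g(bulk) + dE = 2.41 + 0.096 = 2.506 eV

2.506


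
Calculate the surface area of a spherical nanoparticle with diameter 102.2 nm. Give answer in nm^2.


Radius r = 102.2/2 = 51.1 nm
Surface area SA = 4 * pi * r^2
SA = 4 * pi * (51.1)^2
SA = 32813.43 nm^2

32813.43


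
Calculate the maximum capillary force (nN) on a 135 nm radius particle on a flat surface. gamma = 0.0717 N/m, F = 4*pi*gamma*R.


Convert radius: R = 135 nm = 1.35e-07 m
F = 4 * pi * gamma * R
F = 4 * pi * 0.0717 * 1.35e-07
F = 1.21636e-07 N = 121.6362 nN

121.6362


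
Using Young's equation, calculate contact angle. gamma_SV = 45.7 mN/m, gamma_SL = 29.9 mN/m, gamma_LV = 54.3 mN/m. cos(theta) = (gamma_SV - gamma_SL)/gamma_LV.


cos(theta) = (gamma_SV - gamma_SL) / gamma_LV
cos(theta) = (45.7 - 29.9) / 54.3
cos(theta) = 0.290976
theta = arccos(0.290976) = 73.08 degrees

73.08


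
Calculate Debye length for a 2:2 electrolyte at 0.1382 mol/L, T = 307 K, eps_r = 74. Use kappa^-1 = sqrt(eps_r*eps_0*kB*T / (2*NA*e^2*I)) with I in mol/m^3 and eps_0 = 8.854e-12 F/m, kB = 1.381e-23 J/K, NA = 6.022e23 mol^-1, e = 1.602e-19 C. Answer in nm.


Ionic strength I = 0.1382 * 2^2 * 1000 = 552.8 mol/m^3
kappa^-1 = sqrt(74 * 8.854e-12 * 1.381e-23 * 307 / (2 * 6.022e23 * (1.602e-19)^2 * 552.8))
kappa^-1 = 0.403 nm

0.403


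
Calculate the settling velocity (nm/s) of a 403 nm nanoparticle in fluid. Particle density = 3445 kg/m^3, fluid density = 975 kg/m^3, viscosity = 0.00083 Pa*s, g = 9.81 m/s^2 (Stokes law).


Radius R = 403/2 nm = 2.015e-07 m
Density difference = 3445 - 975 = 2470 kg/m^3
v = 2 * R^2 * (rho_p - rho_f) * g / (9 * eta)
v = 2 * (2.015e-07)^2 * 2470 * 9.81 / (9 * 0.00083)
v = 2.63406e-07 m/s = 263.4059 nm/s

263.4059


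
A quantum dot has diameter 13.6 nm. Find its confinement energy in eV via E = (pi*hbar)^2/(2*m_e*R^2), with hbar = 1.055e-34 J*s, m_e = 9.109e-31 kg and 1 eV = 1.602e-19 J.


Radius R = 13.6/2 = 6.8 nm = 6.8e-09 m
E = (pi * 1.055e-34)^2 / (2 * 9.109e-31 * (6.8e-09)^2)
E(J) = 1.30403e-21
E = E(J) / 1.602e-19 = 0.0081 eV

0.0081


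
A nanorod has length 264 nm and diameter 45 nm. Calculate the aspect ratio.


Aspect ratio AR = length / diameter
AR = 264 / 45
AR = 5.87

5.87


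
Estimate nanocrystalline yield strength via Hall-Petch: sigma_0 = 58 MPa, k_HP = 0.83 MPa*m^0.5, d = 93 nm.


d = 93 nm = 9.3e-08 m
sqrt(d) = 0.000304959
Hall-Petch contribution = k / sqrt(d) = 0.83 / 0.000304959 = 2721.7 MPa
sigma = sigma_0 + k/sqrt(d) = 58 + 2721.7 = 2779.7 MPa

2779.7


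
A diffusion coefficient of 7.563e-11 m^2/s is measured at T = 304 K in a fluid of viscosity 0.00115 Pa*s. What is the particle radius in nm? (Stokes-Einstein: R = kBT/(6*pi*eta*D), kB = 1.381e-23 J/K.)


Stokes-Einstein: R = kB*T / (6*pi*eta*D)
R = 1.381e-23 * 304 / (6 * pi * 0.00115 * 7.563e-11)
R = 2.56079e-09 m = 2.56 nm

2.56


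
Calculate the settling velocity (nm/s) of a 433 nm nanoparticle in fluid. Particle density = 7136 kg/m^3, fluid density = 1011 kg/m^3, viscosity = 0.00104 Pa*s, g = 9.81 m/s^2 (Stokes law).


Radius R = 433/2 nm = 2.165e-07 m
Density difference = 7136 - 1011 = 6125 kg/m^3
v = 2 * R^2 * (rho_p - rho_f) * g / (9 * eta)
v = 2 * (2.165e-07)^2 * 6125 * 9.81 / (9 * 0.00104)
v = 6.0179e-07 m/s = 601.7901 nm/s

601.7901


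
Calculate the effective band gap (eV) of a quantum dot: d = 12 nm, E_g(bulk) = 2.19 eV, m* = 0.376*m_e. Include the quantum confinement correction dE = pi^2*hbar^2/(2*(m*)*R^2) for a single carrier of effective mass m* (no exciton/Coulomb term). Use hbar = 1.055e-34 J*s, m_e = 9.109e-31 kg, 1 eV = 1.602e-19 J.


Radius R = 12/2 nm = 6e-09 m
Confinement energy dE = pi^2 * hbar^2 / (2 * m_eff * m_e * R^2)
dE = pi^2 * (1.055e-34)^2 / (2 * 0.376 * 9.109e-31 * (6e-09)^2) J, divided by 1.602e-19 J/eV
dE = 0.0278 eV
Total band gap = E_g(bulk) + dE = 2.19 + 0.0278 = 2.2178 eV

2.2178


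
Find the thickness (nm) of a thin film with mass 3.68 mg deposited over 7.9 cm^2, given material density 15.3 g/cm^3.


Convert: m = 3.68 mg = 3.6800e-06 kg, A = 7.9 cm^2 = 7.9000e-04 m^2, rho = 15.3 g/cm^3 = 15300 kg/m^3
t = m / (A * rho)
t = 3.6800e-06 / (7.9000e-04 * 15300)
t = 3.0446e-07 m = 304.5 nm

304.5


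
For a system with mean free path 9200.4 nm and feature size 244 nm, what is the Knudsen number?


Knudsen number Kn = lambda / L
Kn = 9200.4 / 244
Kn = 37.7066

37.7066


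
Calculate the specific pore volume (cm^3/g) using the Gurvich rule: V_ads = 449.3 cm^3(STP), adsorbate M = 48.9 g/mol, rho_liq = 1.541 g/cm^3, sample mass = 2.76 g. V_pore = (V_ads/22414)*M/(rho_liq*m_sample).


Moles adsorbed n = V_ads / 22414 = 449.3 / 22414 = 2.004551e-02 mol
Liquid volume V_liq = n * M / rho_liq = 2.004551e-02 * 48.9 / 1.541 = 0.63610 cm^3
Specific pore volume V_pore = V_liq / m_sample = 0.63610 / 2.76
V_pore = 0.2305 cm^3/g

0.2305


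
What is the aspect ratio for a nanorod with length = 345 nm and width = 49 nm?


Aspect ratio AR = length / diameter
AR = 345 / 49
AR = 7.04

7.04


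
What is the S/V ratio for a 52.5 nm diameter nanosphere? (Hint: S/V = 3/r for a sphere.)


Radius r = 52.5/2 = 26.25 nm
S/V = 3 / r = 3 / 26.25
S/V = 0.1143 nm^-1

0.1143


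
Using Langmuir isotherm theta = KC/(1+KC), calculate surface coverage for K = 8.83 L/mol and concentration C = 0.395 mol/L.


Langmuir isotherm: theta = K*C / (1 + K*C)
K*C = 8.83 * 0.395 = 3.48785
theta = 3.48785 / (1 + 3.48785) = 3.48785 / 4.48785
theta = 0.7772

0.7772


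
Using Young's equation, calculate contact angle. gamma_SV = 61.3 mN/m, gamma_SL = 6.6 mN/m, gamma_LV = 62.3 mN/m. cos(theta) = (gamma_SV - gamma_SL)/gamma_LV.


cos(theta) = (gamma_SV - gamma_SL) / gamma_LV
cos(theta) = (61.3 - 6.6) / 62.3
cos(theta) = 0.87801
theta = arccos(0.87801) = 28.6 degrees

28.6


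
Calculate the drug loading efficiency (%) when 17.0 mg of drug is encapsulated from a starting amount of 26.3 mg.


Drug loading efficiency = (drug loaded / drug initial) * 100
DLE = 17.0 / 26.3 * 100
DLE = 0.6464 * 100
DLE = 64.64%

64.64


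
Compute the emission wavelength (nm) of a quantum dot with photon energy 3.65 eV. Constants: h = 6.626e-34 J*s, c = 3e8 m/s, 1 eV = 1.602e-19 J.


Convert energy: E = 3.65 eV = 3.65 * 1.602e-19 = 5.8473e-19 J
lambda = h*c / E = 6.626e-34 * 3e8 / 5.8473e-19
lambda = 3.39952e-07 m = 340.0 nm

340.0


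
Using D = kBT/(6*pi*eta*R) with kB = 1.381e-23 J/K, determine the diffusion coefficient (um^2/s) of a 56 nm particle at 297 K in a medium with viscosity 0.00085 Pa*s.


Radius R = 56/2 = 28 nm = 2.8e-08 m
D = kB*T / (6*pi*eta*R)
D = 1.381e-23 * 297 / (6 * pi * 0.00085 * 2.8e-08)
D = 9.14265e-12 m^2/s = 9.143 um^2/s

9.143


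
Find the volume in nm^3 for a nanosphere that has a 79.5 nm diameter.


Radius r = 79.5/2 = 39.75 nm
Volume V = (4/3) * pi * r^3
V = (4/3) * pi * (39.75)^3
V = 263087.38 nm^3

263087.38


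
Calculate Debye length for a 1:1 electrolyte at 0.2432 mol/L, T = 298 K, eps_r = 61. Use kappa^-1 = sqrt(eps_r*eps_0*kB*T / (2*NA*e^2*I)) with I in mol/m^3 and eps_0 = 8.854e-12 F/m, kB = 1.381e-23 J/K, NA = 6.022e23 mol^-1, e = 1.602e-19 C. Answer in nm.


Ionic strength I = 0.2432 * 1^2 * 1000 = 243.2 mol/m^3
kappa^-1 = sqrt(61 * 8.854e-12 * 1.381e-23 * 298 / (2 * 6.022e23 * (1.602e-19)^2 * 243.2))
kappa^-1 = 0.544 nm

0.544


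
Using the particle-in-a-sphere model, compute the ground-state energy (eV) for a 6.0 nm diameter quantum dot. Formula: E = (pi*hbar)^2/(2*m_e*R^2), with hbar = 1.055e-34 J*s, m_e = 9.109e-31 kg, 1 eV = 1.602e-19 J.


Radius R = 6.0/2 = 3 nm = 3e-09 m
E = (pi * 1.055e-34)^2 / (2 * 9.109e-31 * (3e-09)^2)
E(J) = 6.69979e-21
E = E(J) / 1.602e-19 = 0.0418 eV

0.0418


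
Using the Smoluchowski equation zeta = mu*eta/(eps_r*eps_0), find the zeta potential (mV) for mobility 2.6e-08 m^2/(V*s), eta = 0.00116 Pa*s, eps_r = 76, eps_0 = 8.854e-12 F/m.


Smoluchowski equation: zeta = mu * eta / (eps_r * eps_0)
zeta = 2.6e-08 * 0.00116 / (76 * 8.854e-12)
zeta = 0.044821 V = 44.82 mV

44.82


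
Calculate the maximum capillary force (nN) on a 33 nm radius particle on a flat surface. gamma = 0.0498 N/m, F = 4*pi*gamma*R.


Convert radius: R = 33 nm = 3.3e-08 m
F = 4 * pi * gamma * R
F = 4 * pi * 0.0498 * 3.3e-08
F = 2.06516e-08 N = 20.6516 nN

20.6516


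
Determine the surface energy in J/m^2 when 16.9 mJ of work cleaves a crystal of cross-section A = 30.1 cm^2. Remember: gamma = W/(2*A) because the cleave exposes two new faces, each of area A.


Convert: A = 30.1 cm^2 = 0.00301 m^2, W = 16.9 mJ = 0.0169 J
Cleaving exposes two faces of area A, so total new surface = 2*A and gamma = W / (2*A)
gamma = 0.0169 / (2 * 0.00301)
gamma = 2.807 J/m^2

2.807


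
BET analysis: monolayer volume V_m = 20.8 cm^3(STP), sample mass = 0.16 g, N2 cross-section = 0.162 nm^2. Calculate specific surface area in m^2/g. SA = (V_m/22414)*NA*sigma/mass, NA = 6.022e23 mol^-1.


Number of moles in monolayer = V_m / 22414 = 20.8 / 22414 = 0.00092799
Number of molecules = moles * NA = 0.00092799 * 6.022e23
SA = molecules * sigma / mass
SA = (20.8 / 22414) * 6.022e23 * 0.162e-18 / 0.16
SA = 565.8 m^2/g

565.8


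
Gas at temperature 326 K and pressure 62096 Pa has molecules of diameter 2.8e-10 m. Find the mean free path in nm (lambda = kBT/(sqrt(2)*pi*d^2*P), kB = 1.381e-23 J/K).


Mean free path: lambda = kB*T / (sqrt(2) * pi * d^2 * P)
lambda = 1.381e-23 * 326 / (sqrt(2) * pi * (2.8e-10)^2 * 62096)
lambda = 2.08145e-07 m
lambda = 208.15 nm

208.15


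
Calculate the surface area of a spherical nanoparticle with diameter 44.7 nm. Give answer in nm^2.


Radius r = 44.7/2 = 22.35 nm
Surface area SA = 4 * pi * r^2
SA = 4 * pi * (22.35)^2
SA = 6277.18 nm^2

6277.18


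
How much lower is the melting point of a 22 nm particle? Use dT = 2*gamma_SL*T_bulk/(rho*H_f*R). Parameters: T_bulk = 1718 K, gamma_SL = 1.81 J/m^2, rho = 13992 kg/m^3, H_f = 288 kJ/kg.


Radius R = 22/2 = 11 nm = 1.1e-08 m
Convert H_f = 288 kJ/kg = 288000 J/kg
dT = 2 * gamma_SL * T_bulk / (rho * H_f * R)
dT = 2 * 1.81 * 1718 / (13992 * 288000 * 1.1e-08)
dT = 140.3 K

140.3


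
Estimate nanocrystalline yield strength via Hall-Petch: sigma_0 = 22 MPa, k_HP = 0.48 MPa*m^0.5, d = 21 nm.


d = 21 nm = 2.1e-08 m
sqrt(d) = 0.0001449138
Hall-Petch contribution = k / sqrt(d) = 0.48 / 0.0001449138 = 3312.3 MPa
sigma = sigma_0 + k/sqrt(d) = 22 + 3312.3 = 3334.3 MPa

3334.3


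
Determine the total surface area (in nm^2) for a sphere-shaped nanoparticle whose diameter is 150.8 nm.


Radius r = 150.8/2 = 75.4 nm
Surface area SA = 4 * pi * r^2
SA = 4 * pi * (75.4)^2
SA = 71441.83 nm^2

71441.83


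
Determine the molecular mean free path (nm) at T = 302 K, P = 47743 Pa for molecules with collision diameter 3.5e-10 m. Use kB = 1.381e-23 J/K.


Mean free path: lambda = kB*T / (sqrt(2) * pi * d^2 * P)
lambda = 1.381e-23 * 302 / (sqrt(2) * pi * (3.5e-10)^2 * 47743)
lambda = 1.60506e-07 m
lambda = 160.51 nm

160.51


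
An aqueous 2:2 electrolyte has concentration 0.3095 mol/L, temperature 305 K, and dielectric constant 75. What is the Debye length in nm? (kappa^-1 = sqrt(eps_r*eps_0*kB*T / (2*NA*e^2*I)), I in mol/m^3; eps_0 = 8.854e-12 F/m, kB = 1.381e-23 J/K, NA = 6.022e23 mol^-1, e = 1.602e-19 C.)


Ionic strength I = 0.3095 * 2^2 * 1000 = 1238 mol/m^3
kappa^-1 = sqrt(75 * 8.854e-12 * 1.381e-23 * 305 / (2 * 6.022e23 * (1.602e-19)^2 * 1238))
kappa^-1 = 0.27 nm

0.27


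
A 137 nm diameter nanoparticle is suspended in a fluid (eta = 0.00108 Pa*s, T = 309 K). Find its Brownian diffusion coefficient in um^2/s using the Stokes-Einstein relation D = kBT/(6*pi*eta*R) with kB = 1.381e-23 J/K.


Radius R = 137/2 = 68.5 nm = 6.85e-08 m
D = kB*T / (6*pi*eta*R)
D = 1.381e-23 * 309 / (6 * pi * 0.00108 * 6.85e-08)
D = 3.06011e-12 m^2/s = 3.06 um^2/s

3.06


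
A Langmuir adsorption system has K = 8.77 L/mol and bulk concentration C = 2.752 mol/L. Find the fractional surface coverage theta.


Langmuir isotherm: theta = K*C / (1 + K*C)
K*C = 8.77 * 2.752 = 24.13504
theta = 24.13504 / (1 + 24.13504) = 24.13504 / 25.13504
theta = 0.9602

0.9602


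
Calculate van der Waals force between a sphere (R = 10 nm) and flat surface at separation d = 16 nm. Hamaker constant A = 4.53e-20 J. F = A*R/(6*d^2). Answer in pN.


Convert to SI: R = 10 nm = 1e-08 m, d = 16 nm = 1.6e-08 m
F = A * R / (6 * d^2)
F = 4.53e-20 * 1e-08 / (6 * (1.6e-08)^2)
F = 2.94922e-13 N = 0.295 pN

0.295


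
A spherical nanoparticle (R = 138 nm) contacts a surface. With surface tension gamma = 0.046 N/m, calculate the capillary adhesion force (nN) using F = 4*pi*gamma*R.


Convert radius: R = 138 nm = 1.38e-07 m
F = 4 * pi * gamma * R
F = 4 * pi * 0.046 * 1.38e-07
F = 7.97713e-08 N = 79.7713 nN

79.7713


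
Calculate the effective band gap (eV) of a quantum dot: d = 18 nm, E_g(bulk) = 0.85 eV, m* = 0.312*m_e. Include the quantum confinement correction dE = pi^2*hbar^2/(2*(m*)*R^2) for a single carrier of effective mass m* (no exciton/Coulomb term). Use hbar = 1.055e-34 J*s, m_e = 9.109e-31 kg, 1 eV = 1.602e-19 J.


Radius R = 18/2 nm = 9e-09 m
Confinement energy dE = pi^2 * hbar^2 / (2 * m_eff * m_e * R^2)
dE = pi^2 * (1.055e-34)^2 / (2 * 0.312 * 9.109e-31 * (9e-09)^2) J, divided by 1.602e-19 J/eV
dE = 0.0149 eV
Total band gap = E_g(bulk) + dE = 0.85 + 0.0149 = 0.8649 eV

0.8649


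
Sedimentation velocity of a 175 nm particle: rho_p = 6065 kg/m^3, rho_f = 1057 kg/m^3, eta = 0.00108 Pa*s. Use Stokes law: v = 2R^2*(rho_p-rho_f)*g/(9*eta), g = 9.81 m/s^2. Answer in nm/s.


Radius R = 175/2 nm = 8.75e-08 m
Density difference = 6065 - 1057 = 5008 kg/m^3
v = 2 * R^2 * (rho_p - rho_f) * g / (9 * eta)
v = 2 * (8.75e-08)^2 * 5008 * 9.81 / (9 * 0.00108)
v = 7.7395e-08 m/s = 77.395 nm/s

77.395


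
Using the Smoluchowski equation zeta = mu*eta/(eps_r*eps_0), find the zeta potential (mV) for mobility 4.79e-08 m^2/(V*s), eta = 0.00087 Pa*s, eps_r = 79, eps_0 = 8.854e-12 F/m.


Smoluchowski equation: zeta = mu * eta / (eps_r * eps_0)
zeta = 4.79e-08 * 0.00087 / (79 * 8.854e-12)
zeta = 0.059578 V = 59.58 mV

59.58


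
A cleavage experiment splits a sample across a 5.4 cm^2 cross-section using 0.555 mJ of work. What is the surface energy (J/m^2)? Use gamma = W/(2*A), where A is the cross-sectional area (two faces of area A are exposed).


Convert: A = 5.4 cm^2 = 0.00054 m^2, W = 0.555 mJ = 0.000555 J
Cleaving exposes two faces of area A, so total new surface = 2*A and gamma = W / (2*A)
gamma = 0.000555 / (2 * 0.00054)
gamma = 0.514 J/m^2

0.514


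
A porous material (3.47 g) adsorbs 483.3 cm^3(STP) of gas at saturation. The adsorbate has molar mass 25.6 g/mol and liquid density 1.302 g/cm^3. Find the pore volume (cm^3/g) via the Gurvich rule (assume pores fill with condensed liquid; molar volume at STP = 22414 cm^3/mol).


Moles adsorbed n = V_ads / 22414 = 483.3 / 22414 = 2.156242e-02 mol
Liquid volume V_liq = n * M / rho_liq = 2.156242e-02 * 25.6 / 1.302 = 0.42396 cm^3
Specific pore volume V_pore = V_liq / m_sample = 0.42396 / 3.47
V_pore = 0.1222 cm^3/g

0.1222


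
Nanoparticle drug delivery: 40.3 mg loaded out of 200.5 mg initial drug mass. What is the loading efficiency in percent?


Drug loading efficiency = (drug loaded / drug initial) * 100
DLE = 40.3 / 200.5 * 100
DLE = 0.201 * 100
DLE = 20.1%

20.1


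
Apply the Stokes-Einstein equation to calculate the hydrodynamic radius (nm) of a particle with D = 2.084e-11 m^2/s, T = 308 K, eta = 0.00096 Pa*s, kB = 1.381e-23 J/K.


Stokes-Einstein: R = kB*T / (6*pi*eta*D)
R = 1.381e-23 * 308 / (6 * pi * 0.00096 * 2.084e-11)
R = 1.12791e-08 m = 11.28 nm

11.28


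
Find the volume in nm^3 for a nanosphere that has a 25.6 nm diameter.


Radius r = 25.6/2 = 12.8 nm
Volume V = (4/3) * pi * r^3
V = (4/3) * pi * (12.8)^3
V = 8784.53 nm^3

8784.53


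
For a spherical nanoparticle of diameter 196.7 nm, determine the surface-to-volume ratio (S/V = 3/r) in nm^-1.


Radius r = 196.7/2 = 98.35 nm
S/V = 3 / r = 3 / 98.35
S/V = 0.0305 nm^-1

0.0305


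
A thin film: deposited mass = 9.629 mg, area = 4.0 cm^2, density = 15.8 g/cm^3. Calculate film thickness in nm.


Convert: m = 9.629 mg = 9.6290e-06 kg, A = 4.0 cm^2 = 4.0000e-04 m^2, rho = 15.8 g/cm^3 = 15800 kg/m^3
t = m / (A * rho)
t = 9.6290e-06 / (4.0000e-04 * 15800)
t = 1.5236e-06 m = 1523.6 nm

1523.6


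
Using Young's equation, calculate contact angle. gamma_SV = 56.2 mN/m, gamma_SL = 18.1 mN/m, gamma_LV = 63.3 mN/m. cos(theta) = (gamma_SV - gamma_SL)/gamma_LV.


cos(theta) = (gamma_SV - gamma_SL) / gamma_LV
cos(theta) = (56.2 - 18.1) / 63.3
cos(theta) = 0.601896
theta = arccos(0.601896) = 52.99 degrees

52.99


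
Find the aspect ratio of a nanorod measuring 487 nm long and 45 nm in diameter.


Aspect ratio AR = length / diameter
AR = 487 / 45
AR = 10.82

10.82


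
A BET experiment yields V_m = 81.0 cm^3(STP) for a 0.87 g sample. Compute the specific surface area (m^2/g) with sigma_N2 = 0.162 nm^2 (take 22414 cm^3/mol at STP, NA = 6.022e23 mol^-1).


Number of moles in monolayer = V_m / 22414 = 81.0 / 22414 = 0.00361381
Number of molecules = moles * NA = 0.00361381 * 6.022e23
SA = molecules * sigma / mass
SA = (81.0 / 22414) * 6.022e23 * 0.162e-18 / 0.87
SA = 405.2 m^2/g

405.2


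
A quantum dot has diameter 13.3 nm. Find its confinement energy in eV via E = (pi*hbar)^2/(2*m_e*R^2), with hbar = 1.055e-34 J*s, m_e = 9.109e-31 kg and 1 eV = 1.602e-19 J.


Radius R = 13.3/2 = 6.65 nm = 6.65e-09 m
E = (pi * 1.055e-34)^2 / (2 * 9.109e-31 * (6.65e-09)^2)
E(J) = 1.36352e-21
E = E(J) / 1.602e-19 = 0.0085 eV

0.0085


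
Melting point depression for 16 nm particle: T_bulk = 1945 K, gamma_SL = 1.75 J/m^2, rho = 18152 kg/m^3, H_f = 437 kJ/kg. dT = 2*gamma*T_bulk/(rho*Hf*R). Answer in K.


Radius R = 16/2 = 8 nm = 8e-09 m
Convert H_f = 437 kJ/kg = 437000 J/kg
dT = 2 * gamma_SL * T_bulk / (rho * H_f * R)
dT = 2 * 1.75 * 1945 / (18152 * 437000 * 8e-09)
dT = 107.3 K

107.3


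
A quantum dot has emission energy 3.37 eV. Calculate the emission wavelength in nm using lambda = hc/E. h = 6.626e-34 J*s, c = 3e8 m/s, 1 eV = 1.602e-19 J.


Convert energy: E = 3.37 eV = 3.37 * 1.602e-19 = 5.39874e-19 J
lambda = h*c / E = 6.626e-34 * 3e8 / 5.39874e-19
lambda = 3.68197e-07 m = 368.2 nm

368.2


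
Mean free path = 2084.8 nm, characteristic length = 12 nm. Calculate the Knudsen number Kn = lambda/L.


Knudsen number Kn = lambda / L
Kn = 2084.8 / 12
Kn = 173.7333

173.7333


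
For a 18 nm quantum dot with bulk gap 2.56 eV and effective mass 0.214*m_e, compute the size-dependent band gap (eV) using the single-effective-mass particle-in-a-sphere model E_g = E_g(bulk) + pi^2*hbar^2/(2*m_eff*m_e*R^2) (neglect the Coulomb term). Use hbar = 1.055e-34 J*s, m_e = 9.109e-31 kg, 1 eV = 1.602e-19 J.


Radius R = 18/2 nm = 9e-09 m
Confinement energy dE = pi^2 * hbar^2 / (2 * m_eff * m_e * R^2)
dE = pi^2 * (1.055e-34)^2 / (2 * 0.214 * 9.109e-31 * (9e-09)^2) J, divided by 1.602e-19 J/eV
dE = 0.0217 eV
Total band gap = E_g(bulk) + dE = 2.56 + 0.0217 = 2.5817 eV

2.5817


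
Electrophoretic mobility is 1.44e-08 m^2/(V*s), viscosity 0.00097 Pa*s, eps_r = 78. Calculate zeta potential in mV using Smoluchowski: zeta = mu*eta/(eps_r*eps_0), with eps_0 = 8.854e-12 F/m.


Smoluchowski equation: zeta = mu * eta / (eps_r * eps_0)
zeta = 1.44e-08 * 0.00097 / (78 * 8.854e-12)
zeta = 0.020226 V = 20.23 mV

20.23


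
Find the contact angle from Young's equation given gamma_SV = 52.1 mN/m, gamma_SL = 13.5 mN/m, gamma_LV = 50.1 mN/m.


cos(theta) = (gamma_SV - gamma_SL) / gamma_LV
cos(theta) = (52.1 - 13.5) / 50.1
cos(theta) = 0.770459
theta = arccos(0.770459) = 39.6 degrees

39.6


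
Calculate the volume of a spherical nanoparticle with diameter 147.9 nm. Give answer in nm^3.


Radius r = 147.9/2 = 73.95 nm
Volume V = (4/3) * pi * r^3
V = (4/3) * pi * (73.95)^3
V = 1693959.97 nm^3

1693959.97


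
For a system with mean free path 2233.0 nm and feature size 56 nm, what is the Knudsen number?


Knudsen number Kn = lambda / L
Kn = 2233.0 / 56
Kn = 39.875

39.875


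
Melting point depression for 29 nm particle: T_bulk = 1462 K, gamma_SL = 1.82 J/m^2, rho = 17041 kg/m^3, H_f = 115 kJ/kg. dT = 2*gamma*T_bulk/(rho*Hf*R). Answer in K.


Radius R = 29/2 = 14.5 nm = 1.45e-08 m
Convert H_f = 115 kJ/kg = 115000 J/kg
dT = 2 * gamma_SL * T_bulk / (rho * H_f * R)
dT = 2 * 1.82 * 1462 / (17041 * 115000 * 1.45e-08)
dT = 187.3 K

187.3


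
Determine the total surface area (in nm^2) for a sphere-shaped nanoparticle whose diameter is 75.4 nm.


Radius r = 75.4/2 = 37.7 nm
Surface area SA = 4 * pi * r^2
SA = 4 * pi * (37.7)^2
SA = 17860.46 nm^2

17860.46


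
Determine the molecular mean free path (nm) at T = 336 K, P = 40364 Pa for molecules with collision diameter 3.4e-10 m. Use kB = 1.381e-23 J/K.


Mean free path: lambda = kB*T / (sqrt(2) * pi * d^2 * P)
lambda = 1.381e-23 * 336 / (sqrt(2) * pi * (3.4e-10)^2 * 40364)
lambda = 2.23829e-07 m
lambda = 223.83 nm

223.83


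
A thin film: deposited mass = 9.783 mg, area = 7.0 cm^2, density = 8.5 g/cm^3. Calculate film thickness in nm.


Convert: m = 9.783 mg = 9.7830e-06 kg, A = 7.0 cm^2 = 7.0000e-04 m^2, rho = 8.5 g/cm^3 = 8500 kg/m^3
t = m / (A * rho)
t = 9.7830e-06 / (7.0000e-04 * 8500)
t = 1.6442e-06 m = 1644.2 nm

1644.2


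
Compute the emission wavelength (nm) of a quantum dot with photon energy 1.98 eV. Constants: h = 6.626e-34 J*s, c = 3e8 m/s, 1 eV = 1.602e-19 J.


Convert energy: E = 1.98 eV = 1.98 * 1.602e-19 = 3.17196e-19 J
lambda = h*c / E = 6.626e-34 * 3e8 / 3.17196e-19
lambda = 6.26679e-07 m = 626.7 nm

626.7


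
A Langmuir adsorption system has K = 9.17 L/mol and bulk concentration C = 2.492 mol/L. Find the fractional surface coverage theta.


Langmuir isotherm: theta = K*C / (1 + K*C)
K*C = 9.17 * 2.492 = 22.85164
theta = 22.85164 / (1 + 22.85164) = 22.85164 / 23.85164
theta = 0.9581

0.9581


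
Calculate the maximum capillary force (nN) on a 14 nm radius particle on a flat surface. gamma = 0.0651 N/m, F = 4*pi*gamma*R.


Convert radius: R = 14 nm = 1.4e-08 m
F = 4 * pi * gamma * R
F = 4 * pi * 0.0651 * 1.4e-08
F = 1.1453e-08 N = 11.453 nN

11.453


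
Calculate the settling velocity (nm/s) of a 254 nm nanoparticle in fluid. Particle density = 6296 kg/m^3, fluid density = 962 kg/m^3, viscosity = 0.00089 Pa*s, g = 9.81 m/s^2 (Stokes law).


Radius R = 254/2 nm = 1.27e-07 m
Density difference = 6296 - 962 = 5334 kg/m^3
v = 2 * R^2 * (rho_p - rho_f) * g / (9 * eta)
v = 2 * (1.27e-07)^2 * 5334 * 9.81 / (9 * 0.00089)
v = 2.1073e-07 m/s = 210.7303 nm/s

210.7303


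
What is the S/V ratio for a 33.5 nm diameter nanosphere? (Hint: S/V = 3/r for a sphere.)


Radius r = 33.5/2 = 16.75 nm
S/V = 3 / r = 3 / 16.75
S/V = 0.1791 nm^-1

0.1791


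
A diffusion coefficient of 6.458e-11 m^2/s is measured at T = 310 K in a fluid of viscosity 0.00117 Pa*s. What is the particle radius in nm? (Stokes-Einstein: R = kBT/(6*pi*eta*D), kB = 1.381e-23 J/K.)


Stokes-Einstein: R = kB*T / (6*pi*eta*D)
R = 1.381e-23 * 310 / (6 * pi * 0.00117 * 6.458e-11)
R = 3.00587e-09 m = 3.01 nm

3.01


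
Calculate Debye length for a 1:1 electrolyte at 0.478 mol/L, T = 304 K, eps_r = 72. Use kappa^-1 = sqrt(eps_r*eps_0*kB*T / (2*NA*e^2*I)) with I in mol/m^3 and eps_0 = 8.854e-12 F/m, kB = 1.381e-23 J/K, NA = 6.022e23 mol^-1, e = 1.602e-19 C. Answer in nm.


Ionic strength I = 0.478 * 1^2 * 1000 = 478 mol/m^3
kappa^-1 = sqrt(72 * 8.854e-12 * 1.381e-23 * 304 / (2 * 6.022e23 * (1.602e-19)^2 * 478))
kappa^-1 = 0.426 nm

0.426
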